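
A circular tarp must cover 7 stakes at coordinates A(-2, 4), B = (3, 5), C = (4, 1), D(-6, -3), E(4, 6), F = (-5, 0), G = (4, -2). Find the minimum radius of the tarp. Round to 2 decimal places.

The farthest pair is D–E with squared distance 181. The circle on this segment as diameter has centre (-1, 1.5) and r² = 181/4 = 45.25.
Check A: distance² to centre = 7.25 ≤ 45.25, so it lies inside.
All remaining points lie in this disk, and no smaller disk contains both endpoints, so this is the minimum enclosing circle.
r = √(45.25) ≈ 6.73.

6.73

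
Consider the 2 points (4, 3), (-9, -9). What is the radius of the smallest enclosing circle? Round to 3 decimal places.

8.846

The smallest circle enclosing two points has them as diameter endpoints.
Centre = midpoint = (-2.5, -3); r² = |(4, 3)−(-9, -9)|²/4 = 313/4 = 78.25.
r = √(78.25) ≈ 8.846.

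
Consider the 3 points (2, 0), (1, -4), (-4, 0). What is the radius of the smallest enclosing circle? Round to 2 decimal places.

Call the three points A, B, C in the order given.
Side lengths²: AB² = 17, AC² = 36, BC² = 41.
Since BC² = 41 < 36 + 17 = 53, the triangle is acute, so the smallest enclosing circle is the circumcircle.
Circumcentre = (-1, -1.375), r² = 10.890625.
r = √(10.890625) ≈ 3.30.

3.30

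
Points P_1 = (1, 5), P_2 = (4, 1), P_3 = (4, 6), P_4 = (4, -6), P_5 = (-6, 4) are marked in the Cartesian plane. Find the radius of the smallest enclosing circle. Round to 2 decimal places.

By Welzl's lemma the MEC is supported by two points (diametrically opposite) or three points (on a circumcircle).
The minimum enclosing circle is determined by three boundary points: P_3, P_4, P_5.
Their circumcentre is (0, 0) with r² = 52.
The farthest remaining point P_1 is at distance² 26 ≤ 52.
r = √52 ≈ 7.21.

7.21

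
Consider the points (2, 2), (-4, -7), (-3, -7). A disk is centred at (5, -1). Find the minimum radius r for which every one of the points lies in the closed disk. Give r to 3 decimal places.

The required radius is the distance from (5, -1) to the farthest point.
Squared distances: 18, 117, 100.
Maximum is 117, attained at (-4, -7).
r = √117 ≈ 10.817.

10.817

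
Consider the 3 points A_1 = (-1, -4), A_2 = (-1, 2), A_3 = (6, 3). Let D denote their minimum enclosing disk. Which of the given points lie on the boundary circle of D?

Side lengths²: A_1A_2² = 36, A_1A_3² = 98, A_2A_3² = 50.
Since A_1A_3² = 98 ≥ 50 + 36 = 86, the angle opposite A_1A_3 is not acute, so the smallest enclosing circle has A_1A_3 as diameter.
Centre = midpoint of A_1A_3 = (2.5, -0.5), r² = 98/4 = 24.5.
The points at distance exactly r from the centre are A_1, A_3 — 2 points.

A_1, A_3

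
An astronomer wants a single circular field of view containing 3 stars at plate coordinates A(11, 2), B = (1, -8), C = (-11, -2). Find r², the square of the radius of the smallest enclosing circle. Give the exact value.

125

Side lengths²: AB² = 200, AC² = 500, BC² = 180.
Since AC² = 500 ≥ 200 + 180 = 380, the angle opposite AC is not acute, so the smallest enclosing circle has AC as diameter.
Centre = midpoint of AC = (0, 0), r² = 500/4 = 125.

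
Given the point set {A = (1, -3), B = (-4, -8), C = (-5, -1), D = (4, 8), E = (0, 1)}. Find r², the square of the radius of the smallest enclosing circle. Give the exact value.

The farthest pair is B–D with squared distance 320. The circle on this segment as diameter has centre (0, 0) and r² = 320/4 = 80.
Check A: distance² to centre = 10 ≤ 80, so it lies inside.
All remaining points lie in this disk, and no smaller disk contains both endpoints, so this is the minimum enclosing circle.

80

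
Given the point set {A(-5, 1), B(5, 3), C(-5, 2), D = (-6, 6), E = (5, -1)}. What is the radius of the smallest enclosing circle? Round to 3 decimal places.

The farthest pair is D–E with squared distance 170. The circle on this segment as diameter has centre (-0.5, 2.5) and r² = 170/4 = 42.5.
Check A: distance² to centre = 22.5 ≤ 42.5, so it lies inside.
All remaining points lie in this disk, and no smaller disk contains both endpoints, so this is the minimum enclosing circle.
r = √(42.5) ≈ 6.519.

6.519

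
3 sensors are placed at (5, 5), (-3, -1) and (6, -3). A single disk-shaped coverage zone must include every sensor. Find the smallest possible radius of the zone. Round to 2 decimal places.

Call the three points A, B, C in the order given.
Side lengths²: AB² = 100, AC² = 65, BC² = 85.
Since AB² = 100 < 85 + 65 = 150, the triangle is acute, so the smallest enclosing circle is the circumcircle.
Circumcentre = (29/14, 4/7), r² = 5525/196.
r = √(5525/196) ≈ 5.31.

5.31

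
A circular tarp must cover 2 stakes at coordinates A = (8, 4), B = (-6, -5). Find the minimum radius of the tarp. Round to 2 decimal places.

8.32

The smallest circle enclosing two points has them as diameter endpoints.
Centre = midpoint = (1, -0.5); r² = |AB|²/4 = 277/4 = 69.25.
r = √(69.25) ≈ 8.32.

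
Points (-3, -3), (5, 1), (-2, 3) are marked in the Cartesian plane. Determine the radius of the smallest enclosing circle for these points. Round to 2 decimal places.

4.50

Call the three points A, B, C in the order given.
Side lengths²: AB² = 80, AC² = 37, BC² = 53.
Since AB² = 80 < 53 + 37 = 90, the triangle is acute, so the smallest enclosing circle is the circumcircle.
Circumcentre = (17/22, -6/11), r² = 9805/484.
r = √(9805/484) ≈ 4.50.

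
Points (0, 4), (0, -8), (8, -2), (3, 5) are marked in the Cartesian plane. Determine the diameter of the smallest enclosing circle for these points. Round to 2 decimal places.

13.34

The farthest pair is (0, -8)–(3, 5) with squared distance 178. The circle on this segment as diameter has centre (1.5, -1.5) and r² = 178/4 = 44.5.
Check (0, 4): distance² to centre = 32.5 ≤ 44.5, so it lies inside.
All remaining points lie in this disk, and no smaller disk contains both endpoints, so this is the minimum enclosing circle.
Diameter = 2r = 2√(44.5) ≈ 13.34.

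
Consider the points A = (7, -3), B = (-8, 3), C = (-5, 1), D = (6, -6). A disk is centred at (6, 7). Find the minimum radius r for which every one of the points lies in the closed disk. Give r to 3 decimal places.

14.560

The required radius is the distance from (6, 7) to the farthest point.
Squared distances: 101, 212, 157, 169.
Maximum is 212, attained at B.
r = √212 ≈ 14.560.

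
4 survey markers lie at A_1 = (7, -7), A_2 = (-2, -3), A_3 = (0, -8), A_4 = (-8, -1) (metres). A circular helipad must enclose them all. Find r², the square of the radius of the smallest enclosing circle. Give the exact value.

65.25

By Welzl's lemma the MEC is supported by two points (diametrically opposite) or three points (on a circumcircle).
The farthest pair is A_1–A_4 with squared distance 261. The circle on this segment as diameter has centre (-0.5, -4) and r² = 261/4 = 65.25.
Check A_2: distance² to centre = 3.25 ≤ 65.25, so it lies inside.
All remaining points lie in this disk, and no smaller disk contains both endpoints, so this is the minimum enclosing circle.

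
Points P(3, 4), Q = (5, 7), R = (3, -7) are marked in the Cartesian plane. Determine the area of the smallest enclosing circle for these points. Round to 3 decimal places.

157.080

Side lengths²: PQ² = 13, PR² = 121, QR² = 200.
Since QR² = 200 ≥ 121 + 13 = 134, the angle opposite QR is not acute, so the smallest enclosing circle has QR as diameter.
Centre = midpoint of QR = (4, 0), r² = 200/4 = 50.
Area = π·r² = π·50 ≈ 157.080.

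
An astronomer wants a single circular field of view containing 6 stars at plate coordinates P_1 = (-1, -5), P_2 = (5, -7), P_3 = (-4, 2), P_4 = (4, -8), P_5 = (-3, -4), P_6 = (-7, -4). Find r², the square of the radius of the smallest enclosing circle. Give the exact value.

42.5

The minimum enclosing circle is determined by three boundary points: P_2, P_3, P_6.
Their circumcentre is (-0.5, -3.5) with r² = 42.5.
The farthest remaining point P_4 is at distance² 40.5 ≤ 42.5.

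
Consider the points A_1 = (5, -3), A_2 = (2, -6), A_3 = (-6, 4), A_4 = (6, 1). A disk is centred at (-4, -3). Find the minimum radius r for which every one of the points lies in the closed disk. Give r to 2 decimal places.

The required radius is the distance from (-4, -3) to the farthest point.
Squared distances: 81, 45, 53, 116.
Maximum is 116, attained at A_4.
r = √116 ≈ 10.77.

10.77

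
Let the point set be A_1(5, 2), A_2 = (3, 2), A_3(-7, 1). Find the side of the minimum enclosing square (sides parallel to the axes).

The bounding box has width 12 and height 1.
An axis-aligned square enclosing the set must have side ≥ max(width, height).
So the minimum side is max(12, 1) = 12.

12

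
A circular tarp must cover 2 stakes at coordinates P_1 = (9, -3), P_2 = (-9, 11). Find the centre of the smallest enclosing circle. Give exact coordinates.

(0, 4)

The smallest circle enclosing two points has them as diameter endpoints.
Centre = midpoint = (0, 4); r² = |P_1P_2|²/4 = 520/4 = 130.
Centre = (0, 4).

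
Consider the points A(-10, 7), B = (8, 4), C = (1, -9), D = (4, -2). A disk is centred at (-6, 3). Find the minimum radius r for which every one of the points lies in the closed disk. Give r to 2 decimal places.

The required radius is the distance from (-6, 3) to the farthest point.
Squared distances: 32, 197, 193, 125.
Maximum is 197, attained at B.
r = √197 ≈ 14.04.

14.04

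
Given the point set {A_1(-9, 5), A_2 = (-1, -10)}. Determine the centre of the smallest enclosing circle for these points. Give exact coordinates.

The smallest circle enclosing two points has them as diameter endpoints.
Centre = midpoint = (-5, -2.5); r² = |A_1A_2|²/4 = 289/4 = 72.25.
Centre = (-5, -2.5).

(-5, -2.5)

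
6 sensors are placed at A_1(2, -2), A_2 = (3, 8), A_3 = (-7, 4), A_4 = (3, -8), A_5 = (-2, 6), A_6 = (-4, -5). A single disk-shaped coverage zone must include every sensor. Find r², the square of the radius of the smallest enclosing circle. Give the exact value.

The minimum enclosing circle of a finite set is fixed by two of the points (as a diameter) or three (as a circumcircle).
The minimum enclosing circle is determined by three boundary points: A_2, A_3, A_4.
Their circumcentre is (0.4, 0) with r² = 70.76.
The farthest remaining point A_6 is at distance² 44.36 ≤ 70.76.

70.76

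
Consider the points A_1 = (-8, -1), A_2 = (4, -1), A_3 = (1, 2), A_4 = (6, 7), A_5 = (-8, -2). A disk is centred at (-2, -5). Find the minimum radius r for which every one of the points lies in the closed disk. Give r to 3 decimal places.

The required radius is the distance from (-2, -5) to the farthest point.
Squared distances: 52, 52, 58, 208, 45.
Maximum is 208, attained at A_4.
r = √208 ≈ 14.422.

14.422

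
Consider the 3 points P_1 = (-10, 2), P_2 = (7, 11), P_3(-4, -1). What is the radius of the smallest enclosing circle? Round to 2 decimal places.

9.62

Side lengths²: P_1P_2² = 370, P_1P_3² = 45, P_2P_3² = 265.
Since P_1P_2² = 370 ≥ 265 + 45 = 310, the angle opposite P_1P_2 is not acute, so the smallest enclosing circle has P_1P_2 as diameter.
Centre = midpoint of P_1P_2 = (-1.5, 6.5), r² = 370/4 = 92.5.
r = √(92.5) ≈ 9.62.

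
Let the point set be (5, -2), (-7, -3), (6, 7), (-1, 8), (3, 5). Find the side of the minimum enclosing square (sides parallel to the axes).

13

The bounding box has width 13 and height 11.
An axis-aligned square enclosing the set must have side ≥ max(width, height).
So the minimum side is max(13, 11) = 13.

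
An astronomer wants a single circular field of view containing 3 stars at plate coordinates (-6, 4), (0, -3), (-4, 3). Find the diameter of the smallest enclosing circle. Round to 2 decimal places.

9.22

Call the three points A, B, C in the order given.
Side lengths²: AB² = 85, AC² = 5, BC² = 52.
Since AB² = 85 ≥ 52 + 5 = 57, the angle opposite AB is not acute, so the smallest enclosing circle has AB as diameter.
Centre = midpoint of AB = (-3, 0.5), r² = 85/4 = 21.25.
Diameter = 2r = 2√(21.25) ≈ 9.22.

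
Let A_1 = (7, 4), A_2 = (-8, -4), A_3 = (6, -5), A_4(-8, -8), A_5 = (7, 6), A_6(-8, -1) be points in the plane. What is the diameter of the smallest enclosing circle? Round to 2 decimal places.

20.52

The minimum enclosing circle of a finite set is fixed by two of the points (as a diameter) or three (as a circumcircle).
The farthest pair is A_4–A_5 with squared distance 421. The circle on this segment as diameter has centre (-0.5, -1) and r² = 421/4 = 105.25.
Check A_1: distance² to centre = 81.25 ≤ 105.25, so it lies inside.
All remaining points lie in this disk, and no smaller disk contains both endpoints, so this is the minimum enclosing circle.
Diameter = 2r = 2√(105.25) ≈ 20.52.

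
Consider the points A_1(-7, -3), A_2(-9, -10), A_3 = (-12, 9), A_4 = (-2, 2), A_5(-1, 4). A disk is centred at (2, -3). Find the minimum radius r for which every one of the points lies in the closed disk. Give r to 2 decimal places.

The required radius is the distance from (2, -3) to the farthest point.
Squared distances: 81, 170, 340, 41, 58.
Maximum is 340, attained at A_3.
r = √340 ≈ 18.44.

18.44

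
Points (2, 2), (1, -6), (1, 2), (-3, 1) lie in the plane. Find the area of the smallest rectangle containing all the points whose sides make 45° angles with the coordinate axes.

49.5

In coordinates u = x + y, v = x − y the rectangle is axis-aligned; the map (x,y)→(u,v) scales areas by 2.
u-values: 4, -5, 3, -2; range = 4 − (-5) = 9.
v-values: 0, 7, -1, -4; range = 7 − (-4) = 11.
Area = (9 × 11) / 2 = 49.5.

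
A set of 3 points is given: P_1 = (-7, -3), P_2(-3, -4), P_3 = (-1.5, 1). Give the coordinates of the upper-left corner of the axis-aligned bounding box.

(-7, 1)

x-range [-7, -1.5], y-range [-4, 1].
The upper-left corner is (-7, 1).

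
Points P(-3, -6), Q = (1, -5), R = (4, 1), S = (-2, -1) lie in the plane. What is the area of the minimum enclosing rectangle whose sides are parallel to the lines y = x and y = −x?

49

In coordinates u = x + y, v = x − y the rectangle is axis-aligned; the map (x,y)→(u,v) scales areas by 2.
u-values: -9, -4, 5, -3; range = 5 − (-9) = 14.
v-values: 3, 6, 3, -1; range = 6 − (-1) = 7.
Area = (14 × 7) / 2 = 49.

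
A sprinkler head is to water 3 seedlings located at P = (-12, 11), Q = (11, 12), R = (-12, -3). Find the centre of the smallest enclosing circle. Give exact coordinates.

Side lengths²: PQ² = 530, PR² = 196, QR² = 754.
Since QR² = 754 ≥ 530 + 196 = 726, the angle opposite QR is not acute, so the smallest enclosing circle has QR as diameter.
Centre = midpoint of QR = (-0.5, 4.5), r² = 754/4 = 188.5.
Centre = (-0.5, 4.5).

(-0.5, 4.5)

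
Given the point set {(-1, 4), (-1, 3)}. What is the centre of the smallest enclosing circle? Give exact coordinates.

(-1, 3.5)

The smallest circle enclosing two points has them as diameter endpoints.
Centre = midpoint = (-1, 3.5); r² = |(-1, 4)−(-1, 3)|²/4 = 1/4 = 0.25.
Centre = (-1, 3.5).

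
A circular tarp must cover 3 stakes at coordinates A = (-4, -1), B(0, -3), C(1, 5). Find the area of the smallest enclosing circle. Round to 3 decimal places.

53.877

Side lengths²: AB² = 20, AC² = 61, BC² = 65.
Since BC² = 65 < 61 + 20 = 81, the triangle is acute, so the smallest enclosing circle is the circumcircle.
Circumcentre = (-15/34, 19/17), r² = 19825/1156.
Area = π·r² = π·19825/1156 ≈ 53.877.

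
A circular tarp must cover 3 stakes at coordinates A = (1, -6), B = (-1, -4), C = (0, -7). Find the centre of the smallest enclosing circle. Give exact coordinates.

Side lengths²: AB² = 8, AC² = 2, BC² = 10.
Since BC² = 10 ≥ 8 + 2 = 10, the angle opposite BC is not acute, so the smallest enclosing circle has BC as diameter.
Centre = midpoint of BC = (-0.5, -5.5), r² = 10/4 = 2.5.
Centre = (-0.5, -5.5).

(-0.5, -5.5)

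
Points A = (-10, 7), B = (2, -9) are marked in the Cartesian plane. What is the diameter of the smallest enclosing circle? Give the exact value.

The smallest circle enclosing two points has them as diameter endpoints.
Centre = midpoint = (-4, -1); r² = |AB|²/4 = 400/4 = 100.
Diameter = 2r = 2√100 = 20.

20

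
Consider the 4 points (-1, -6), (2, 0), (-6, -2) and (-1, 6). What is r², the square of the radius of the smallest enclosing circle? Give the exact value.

36

The minimum enclosing circle of a finite set is fixed by two of the points (as a diameter) or three (as a circumcircle).
The farthest pair is (-1, -6)–(-1, 6) with squared distance 144. The circle on this segment as diameter has centre (-1, 0) and r² = 144/4 = 36.
Check (2, 0): distance² to centre = 9 ≤ 36, so it lies inside.
All remaining points lie in this disk, and no smaller disk contains both endpoints, so this is the minimum enclosing circle.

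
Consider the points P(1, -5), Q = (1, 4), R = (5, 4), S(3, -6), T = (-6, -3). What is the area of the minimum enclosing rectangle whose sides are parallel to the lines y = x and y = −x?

108

In coordinates u = x + y, v = x − y the rectangle is axis-aligned; the map (x,y)→(u,v) scales areas by 2.
u-values: -4, 5, 9, -3, -9; range = 9 − (-9) = 18.
v-values: 6, -3, 1, 9, -3; range = 9 − (-3) = 12.
Area = (18 × 12) / 2 = 108.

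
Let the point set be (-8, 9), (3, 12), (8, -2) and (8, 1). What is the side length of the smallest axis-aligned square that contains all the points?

The bounding box has width 16 and height 14.
An axis-aligned square enclosing the set must have side ≥ max(width, height).
So the minimum side is max(16, 14) = 16.

16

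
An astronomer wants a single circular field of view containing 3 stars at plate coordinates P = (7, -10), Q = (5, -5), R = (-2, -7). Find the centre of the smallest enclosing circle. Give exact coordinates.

Side lengths²: PQ² = 29, PR² = 90, QR² = 53.
Since PR² = 90 ≥ 53 + 29 = 82, the angle opposite PR is not acute, so the smallest enclosing circle has PR as diameter.
Centre = midpoint of PR = (2.5, -8.5), r² = 90/4 = 22.5.
Centre = (2.5, -8.5).

(2.5, -8.5)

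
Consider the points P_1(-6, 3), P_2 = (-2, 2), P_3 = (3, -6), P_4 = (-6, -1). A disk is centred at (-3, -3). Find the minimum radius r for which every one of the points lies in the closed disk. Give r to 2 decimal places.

6.71

The required radius is the distance from (-3, -3) to the farthest point.
Squared distances: 45, 26, 45, 13.
Maximum is 45, attained at P_1.
r = √45 ≈ 6.71.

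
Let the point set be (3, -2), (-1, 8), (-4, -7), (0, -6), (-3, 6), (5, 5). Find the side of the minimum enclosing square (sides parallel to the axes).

15

The bounding box has width 9 and height 15.
An axis-aligned square enclosing the set must have side ≥ max(width, height).
So the minimum side is max(9, 15) = 15.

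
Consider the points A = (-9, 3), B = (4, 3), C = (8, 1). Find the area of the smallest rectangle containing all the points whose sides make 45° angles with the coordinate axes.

In coordinates u = x + y, v = x − y the rectangle is axis-aligned; the map (x,y)→(u,v) scales areas by 2.
u-values: -6, 7, 9; range = 9 − (-6) = 15.
v-values: -12, 1, 7; range = 7 − (-12) = 19.
Area = (15 × 19) / 2 = 142.5.

142.5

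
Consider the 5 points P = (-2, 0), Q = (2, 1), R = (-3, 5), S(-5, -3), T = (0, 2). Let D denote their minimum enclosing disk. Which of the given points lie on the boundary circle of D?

The minimum enclosing circle of a finite set is fixed by two of the points (as a diameter) or three (as a circumcircle).
The minimum enclosing circle is determined by three boundary points: Q, R, S.
Their circumcentre is (-29/12, 29/48) with r² = 45305/2304.
The farthest remaining point T is at distance² 17945/2304 ≤ 45305/2304.
The points at distance exactly r from the centre are Q, R, S — 3 points.

Q, R, S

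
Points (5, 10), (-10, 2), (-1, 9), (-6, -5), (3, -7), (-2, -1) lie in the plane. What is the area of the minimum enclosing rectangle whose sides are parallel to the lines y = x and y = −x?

286

In coordinates u = x + y, v = x − y the rectangle is axis-aligned; the map (x,y)→(u,v) scales areas by 2.
u-values: 15, -8, 8, -11, -4, -3; range = 15 − (-11) = 26.
v-values: -5, -12, -10, -1, 10, -1; range = 10 − (-12) = 22.
Area = (26 × 22) / 2 = 286.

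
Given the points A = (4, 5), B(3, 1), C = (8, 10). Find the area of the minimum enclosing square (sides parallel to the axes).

81

The bounding box has width 5 and height 9.
An axis-aligned square enclosing the set must have side ≥ max(width, height).
So the minimum side is max(5, 9) = 9.
Area = 9² = 81.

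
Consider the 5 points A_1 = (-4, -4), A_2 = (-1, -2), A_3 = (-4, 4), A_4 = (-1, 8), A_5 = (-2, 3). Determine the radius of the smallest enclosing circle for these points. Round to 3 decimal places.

6.185

By Welzl's lemma the MEC is supported by two points (diametrically opposite) or three points (on a circumcircle).
The farthest pair is A_1–A_4 with squared distance 153. The circle on this segment as diameter has centre (-2.5, 2) and r² = 153/4 = 38.25.
Check A_2: distance² to centre = 18.25 ≤ 38.25, so it lies inside.
All remaining points lie in this disk, and no smaller disk contains both endpoints, so this is the minimum enclosing circle.
r = √(38.25) ≈ 6.185.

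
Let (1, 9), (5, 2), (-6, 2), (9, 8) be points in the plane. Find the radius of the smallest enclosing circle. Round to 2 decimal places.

The minimum enclosing circle of a finite set is fixed by two of the points (as a diameter) or three (as a circumcircle).
The farthest pair is (-6, 2)–(9, 8) with squared distance 261. The circle on this segment as diameter has centre (1.5, 5) and r² = 261/4 = 65.25.
Check (1, 9): distance² to centre = 16.25 ≤ 65.25, so it lies inside.
All remaining points lie in this disk, and no smaller disk contains both endpoints, so this is the minimum enclosing circle.
r = √(65.25) ≈ 8.08.

8.08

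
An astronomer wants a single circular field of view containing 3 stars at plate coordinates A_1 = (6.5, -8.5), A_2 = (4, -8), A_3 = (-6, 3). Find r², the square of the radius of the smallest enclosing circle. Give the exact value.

72.125

Side lengths²: A_1A_2² = 6.5, A_1A_3² = 288.5, A_2A_3² = 221.
Since A_1A_3² = 288.5 ≥ 221 + 6.5 = 227.5, the angle opposite A_1A_3 is not acute, so the smallest enclosing circle has A_1A_3 as diameter.
Centre = midpoint of A_1A_3 = (0.25, -2.75), r² = 288.5/4 = 72.125.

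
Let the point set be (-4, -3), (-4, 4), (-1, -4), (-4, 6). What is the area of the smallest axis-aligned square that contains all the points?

100

The bounding box has width 3 and height 10.
An axis-aligned square enclosing the set must have side ≥ max(width, height).
So the minimum side is max(3, 10) = 10.
Area = 10² = 100.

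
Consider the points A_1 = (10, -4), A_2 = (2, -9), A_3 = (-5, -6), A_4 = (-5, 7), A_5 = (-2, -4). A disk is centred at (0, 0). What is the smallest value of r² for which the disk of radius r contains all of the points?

116

The required radius is the distance from (0, 0) to the farthest point.
Squared distances: 116, 85, 61, 74, 20.
Maximum is 116, attained at A_1.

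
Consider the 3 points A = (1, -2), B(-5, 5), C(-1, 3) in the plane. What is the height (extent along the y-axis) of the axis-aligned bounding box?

7

max y = 5, min y = -2, so height = 7.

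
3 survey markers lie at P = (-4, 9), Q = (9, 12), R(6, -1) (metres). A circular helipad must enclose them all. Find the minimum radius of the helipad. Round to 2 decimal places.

Side lengths²: PQ² = 178, PR² = 200, QR² = 178.
Since PR² = 200 < 178 + 178 = 356, the triangle is acute, so the smallest enclosing circle is the circumcircle.
Circumcentre = (3.4375, 6.4375), r² = 61.8828125.
r = √(61.8828125) ≈ 7.87.

7.87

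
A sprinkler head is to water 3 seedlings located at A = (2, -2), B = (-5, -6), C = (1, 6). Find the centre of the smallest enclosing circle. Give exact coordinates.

Side lengths²: AB² = 65, AC² = 65, BC² = 180.
Since BC² = 180 ≥ 65 + 65 = 130, the angle opposite BC is not acute, so the smallest enclosing circle has BC as diameter.
Centre = midpoint of BC = (-2, 0), r² = 180/4 = 45.
Centre = (-2, 0).

(-2, 0)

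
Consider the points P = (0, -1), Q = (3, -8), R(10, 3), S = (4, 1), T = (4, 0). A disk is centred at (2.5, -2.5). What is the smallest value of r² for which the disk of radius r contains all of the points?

The required radius is the distance from (2.5, -2.5) to the farthest point.
Squared distances: 8.5, 30.5, 86.5, 14.5, 8.5.
Maximum is 86.5, attained at R.

86.5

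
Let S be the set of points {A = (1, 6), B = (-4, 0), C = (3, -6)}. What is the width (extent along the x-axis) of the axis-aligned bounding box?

7

max x = 3, min x = -4, so width = 7.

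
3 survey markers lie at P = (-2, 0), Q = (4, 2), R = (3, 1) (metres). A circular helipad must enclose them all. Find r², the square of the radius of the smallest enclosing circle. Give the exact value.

10

Side lengths²: PQ² = 40, PR² = 26, QR² = 2.
Since PQ² = 40 ≥ 26 + 2 = 28, the angle opposite PQ is not acute, so the smallest enclosing circle has PQ as diameter.
Centre = midpoint of PQ = (1, 1), r² = 40/4 = 10.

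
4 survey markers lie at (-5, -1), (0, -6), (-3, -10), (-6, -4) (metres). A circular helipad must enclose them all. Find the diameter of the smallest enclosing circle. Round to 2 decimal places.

The minimum enclosing circle of a finite set is fixed by two of the points (as a diameter) or three (as a circumcircle).
The farthest pair is (-5, -1)–(-3, -10) with squared distance 85. The circle on this segment as diameter has centre (-4, -5.5) and r² = 85/4 = 21.25.
Check (0, -6): distance² to centre = 16.25 ≤ 21.25, so it lies inside.
All remaining points lie in this disk, and no smaller disk contains both endpoints, so this is the minimum enclosing circle.
Diameter = 2r = 2√(21.25) ≈ 9.22.

9.22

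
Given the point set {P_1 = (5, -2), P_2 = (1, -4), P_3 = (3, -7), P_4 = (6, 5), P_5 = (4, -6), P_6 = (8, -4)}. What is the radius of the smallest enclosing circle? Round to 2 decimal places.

By Welzl's lemma the MEC is supported by two points (diametrically opposite) or three points (on a circumcircle).
The farthest pair is P_3–P_4 with squared distance 153. The circle on this segment as diameter has centre (4.5, -1) and r² = 153/4 = 38.25.
Check P_1: distance² to centre = 1.25 ≤ 38.25, so it lies inside.
All remaining points lie in this disk, and no smaller disk contains both endpoints, so this is the minimum enclosing circle.
r = √(38.25) ≈ 6.18.

6.18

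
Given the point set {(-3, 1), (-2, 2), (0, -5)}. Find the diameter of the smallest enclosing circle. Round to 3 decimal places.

7.280

Call the three points A, B, C in the order given.
Side lengths²: AB² = 2, AC² = 45, BC² = 53.
Since BC² = 53 ≥ 45 + 2 = 47, the angle opposite BC is not acute, so the smallest enclosing circle has BC as diameter.
Centre = midpoint of BC = (-1, -1.5), r² = 53/4 = 13.25.
Diameter = 2r = 2√(13.25) ≈ 7.280.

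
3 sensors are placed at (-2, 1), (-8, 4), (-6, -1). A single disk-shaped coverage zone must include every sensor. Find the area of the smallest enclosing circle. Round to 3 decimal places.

Call the three points A, B, C in the order given.
Side lengths²: AB² = 45, AC² = 20, BC² = 29.
Since AB² = 45 < 29 + 20 = 49, the triangle is acute, so the smallest enclosing circle is the circumcircle.
Circumcentre = (-5.125, 2.25), r² = 11.328125.
Area = π·r² = π·11.328125 ≈ 35.588.

35.588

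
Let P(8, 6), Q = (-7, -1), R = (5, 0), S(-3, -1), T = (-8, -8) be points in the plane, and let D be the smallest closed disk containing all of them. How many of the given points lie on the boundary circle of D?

2

The farthest pair is P–T with squared distance 452. The circle on this segment as diameter has centre (0, -1) and r² = 452/4 = 113.
Check Q: distance² to centre = 49 ≤ 113, so it lies inside.
All remaining points lie in this disk, and no smaller disk contains both endpoints, so this is the minimum enclosing circle.
The points at distance exactly r from the centre are P, T — 2 points.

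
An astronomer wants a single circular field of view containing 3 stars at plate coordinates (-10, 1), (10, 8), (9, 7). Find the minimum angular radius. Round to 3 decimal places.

10.595

Call the three points A, B, C in the order given.
Side lengths²: AB² = 449, AC² = 397, BC² = 2.
Since AB² = 449 ≥ 397 + 2 = 399, the angle opposite AB is not acute, so the smallest enclosing circle has AB as diameter.
Centre = midpoint of AB = (0, 4.5), r² = 449/4 = 112.25.
r = √(112.25) ≈ 10.595.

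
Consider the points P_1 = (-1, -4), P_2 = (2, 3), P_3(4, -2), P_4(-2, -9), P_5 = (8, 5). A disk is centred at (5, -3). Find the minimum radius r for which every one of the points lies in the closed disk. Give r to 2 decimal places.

The required radius is the distance from (5, -3) to the farthest point.
Squared distances: 37, 45, 2, 85, 73.
Maximum is 85, attained at P_4.
r = √85 ≈ 9.22.

9.22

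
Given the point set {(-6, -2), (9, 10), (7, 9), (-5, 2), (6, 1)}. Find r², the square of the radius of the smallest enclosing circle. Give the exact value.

A smallest enclosing disk is always determined by at most three of the input points on its boundary.
The farthest pair is (-6, -2)–(9, 10) with squared distance 369. The circle on this segment as diameter has centre (1.5, 4) and r² = 369/4 = 92.25.
Check (7, 9): distance² to centre = 55.25 ≤ 92.25, so it lies inside.
All remaining points lie in this disk, and no smaller disk contains both endpoints, so this is the minimum enclosing circle.

92.25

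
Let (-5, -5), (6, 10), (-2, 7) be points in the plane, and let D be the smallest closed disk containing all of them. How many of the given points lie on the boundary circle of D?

Call the three points A, B, C in the order given.
Side lengths²: AB² = 346, AC² = 153, BC² = 73.
Since AB² = 346 ≥ 153 + 73 = 226, the angle opposite AB is not acute, so the smallest enclosing circle has AB as diameter.
Centre = midpoint of AB = (0.5, 2.5), r² = 346/4 = 86.5.
The points at distance exactly r from the centre are (-5, -5), (6, 10) — 2 points.

2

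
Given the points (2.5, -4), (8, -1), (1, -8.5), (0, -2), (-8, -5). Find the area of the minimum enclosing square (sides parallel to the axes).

256

The bounding box has width 16 and height 7.5.
An axis-aligned square enclosing the set must have side ≥ max(width, height).
So the minimum side is max(16, 7.5) = 16.
Area = 16² = 256.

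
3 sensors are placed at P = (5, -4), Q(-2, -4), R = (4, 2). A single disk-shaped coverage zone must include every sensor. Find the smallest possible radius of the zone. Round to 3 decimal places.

4.301

Side lengths²: PQ² = 49, PR² = 37, QR² = 72.
Since QR² = 72 < 49 + 37 = 86, the triangle is acute, so the smallest enclosing circle is the circumcircle.
Circumcentre = (1.5, -1.5), r² = 18.5.
r = √(18.5) ≈ 4.301.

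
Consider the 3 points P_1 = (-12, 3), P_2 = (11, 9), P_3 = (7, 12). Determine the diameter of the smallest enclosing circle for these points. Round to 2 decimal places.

23.77

Side lengths²: P_1P_2² = 565, P_1P_3² = 442, P_2P_3² = 25.
Since P_1P_2² = 565 ≥ 442 + 25 = 467, the angle opposite P_1P_2 is not acute, so the smallest enclosing circle has P_1P_2 as diameter.
Centre = midpoint of P_1P_2 = (-0.5, 6), r² = 565/4 = 141.25.
Diameter = 2r = 2√(141.25) ≈ 23.77.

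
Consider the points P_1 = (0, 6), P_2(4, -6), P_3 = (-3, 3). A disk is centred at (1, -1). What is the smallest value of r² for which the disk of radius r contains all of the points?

50

The required radius is the distance from (1, -1) to the farthest point.
Squared distances: 50, 34, 32.
Maximum is 50, attained at P_1.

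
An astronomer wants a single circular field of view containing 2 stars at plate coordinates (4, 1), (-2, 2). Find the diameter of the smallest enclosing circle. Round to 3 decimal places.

6.083

The smallest circle enclosing two points has them as diameter endpoints.
Centre = midpoint = (1, 1.5); r² = |(4, 1)−(-2, 2)|²/4 = 37/4 = 9.25.
Diameter = 2r = 2√(9.25) ≈ 6.083.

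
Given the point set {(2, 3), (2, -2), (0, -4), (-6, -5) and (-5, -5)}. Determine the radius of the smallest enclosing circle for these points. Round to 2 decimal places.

5.66

The farthest pair is (2, 3)–(-6, -5) with squared distance 128. The circle on this segment as diameter has centre (-2, -1) and r² = 128/4 = 32.
Check (2, -2): distance² to centre = 17 ≤ 32, so it lies inside.
All remaining points lie in this disk, and no smaller disk contains both endpoints, so this is the minimum enclosing circle.
r = √32 ≈ 5.66.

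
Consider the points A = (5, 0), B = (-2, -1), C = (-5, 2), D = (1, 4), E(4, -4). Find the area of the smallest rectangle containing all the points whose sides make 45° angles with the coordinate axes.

In coordinates u = x + y, v = x − y the rectangle is axis-aligned; the map (x,y)→(u,v) scales areas by 2.
u-values: 5, -3, -3, 5, 0; range = 5 − (-3) = 8.
v-values: 5, -1, -7, -3, 8; range = 8 − (-7) = 15.
Area = (8 × 15) / 2 = 60.

60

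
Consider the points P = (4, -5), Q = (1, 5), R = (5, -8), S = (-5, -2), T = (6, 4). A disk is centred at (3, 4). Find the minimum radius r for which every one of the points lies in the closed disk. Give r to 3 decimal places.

12.166

The required radius is the distance from (3, 4) to the farthest point.
Squared distances: 82, 5, 148, 100, 9.
Maximum is 148, attained at R.
r = √148 ≈ 12.166.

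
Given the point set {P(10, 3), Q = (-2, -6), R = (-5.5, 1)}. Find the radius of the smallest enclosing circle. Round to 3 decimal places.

Side lengths²: PQ² = 225, PR² = 244.25, QR² = 61.25.
Since PR² = 244.25 < 225 + 61.25 = 286.25, the triangle is acute, so the smallest enclosing circle is the circumcircle.
Circumcentre = (107/44, 13/22), r² = 122125/1936.
r = √(122125/1936) ≈ 7.942.

7.942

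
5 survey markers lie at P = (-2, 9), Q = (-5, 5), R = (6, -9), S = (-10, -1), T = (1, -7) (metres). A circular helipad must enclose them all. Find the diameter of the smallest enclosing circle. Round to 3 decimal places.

20.145

The minimum enclosing circle is determined by three boundary points: P, R, S.
Their circumcentre is (1/14, -6/7) with r² = 19885/196.
The farthest remaining point Q is at distance² 11765/196 ≤ 19885/196.
Diameter = 2r = 2√(19885/196) ≈ 20.145.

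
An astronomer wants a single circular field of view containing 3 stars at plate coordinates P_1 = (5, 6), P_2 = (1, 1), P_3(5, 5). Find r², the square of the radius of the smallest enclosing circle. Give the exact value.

Side lengths²: P_1P_2² = 41, P_1P_3² = 1, P_2P_3² = 32.
Since P_1P_2² = 41 ≥ 32 + 1 = 33, the angle opposite P_1P_2 is not acute, so the smallest enclosing circle has P_1P_2 as diameter.
Centre = midpoint of P_1P_2 = (3, 3.5), r² = 41/4 = 10.25.

10.25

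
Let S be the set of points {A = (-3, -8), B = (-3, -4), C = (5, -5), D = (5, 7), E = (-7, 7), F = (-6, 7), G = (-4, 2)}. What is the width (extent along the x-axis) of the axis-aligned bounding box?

12

max x = 5, min x = -7, so width = 12.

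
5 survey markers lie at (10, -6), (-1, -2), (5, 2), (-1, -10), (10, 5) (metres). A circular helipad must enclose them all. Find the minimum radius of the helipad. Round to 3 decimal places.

9.301

The farthest pair is (-1, -10)–(10, 5) with squared distance 346. The circle on this segment as diameter has centre (4.5, -2.5) and r² = 346/4 = 86.5.
Check (10, -6): distance² to centre = 42.5 ≤ 86.5, so it lies inside.
All remaining points lie in this disk, and no smaller disk contains both endpoints, so this is the minimum enclosing circle.
r = √(86.5) ≈ 9.301.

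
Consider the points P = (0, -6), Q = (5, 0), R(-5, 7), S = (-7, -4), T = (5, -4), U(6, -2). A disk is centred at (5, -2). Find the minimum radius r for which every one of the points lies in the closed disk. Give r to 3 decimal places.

The required radius is the distance from (5, -2) to the farthest point.
Squared distances: 41, 4, 181, 148, 4, 1.
Maximum is 181, attained at R.
r = √181 ≈ 13.454.

13.454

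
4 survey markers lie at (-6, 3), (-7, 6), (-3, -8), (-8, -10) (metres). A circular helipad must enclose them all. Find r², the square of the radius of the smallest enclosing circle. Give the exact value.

64.25

The minimum enclosing circle of a finite set is fixed by two of the points (as a diameter) or three (as a circumcircle).
The farthest pair is (-7, 6)–(-8, -10) with squared distance 257. The circle on this segment as diameter has centre (-7.5, -2) and r² = 257/4 = 64.25.
Check (-6, 3): distance² to centre = 27.25 ≤ 64.25, so it lies inside.
All remaining points lie in this disk, and no smaller disk contains both endpoints, so this is the minimum enclosing circle.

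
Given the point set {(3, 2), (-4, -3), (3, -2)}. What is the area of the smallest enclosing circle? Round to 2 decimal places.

Call the three points A, B, C in the order given.
Side lengths²: AB² = 74, AC² = 16, BC² = 50.
Since AB² = 74 ≥ 50 + 16 = 66, the angle opposite AB is not acute, so the smallest enclosing circle has AB as diameter.
Centre = midpoint of AB = (-0.5, -0.5), r² = 74/4 = 18.5.
Area = π·r² = π·18.5 ≈ 58.12.

58.12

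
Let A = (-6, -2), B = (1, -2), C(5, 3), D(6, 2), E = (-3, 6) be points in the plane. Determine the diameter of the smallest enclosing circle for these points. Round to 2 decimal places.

The minimum enclosing circle is determined by three boundary points: A, D, E.
Their circumcentre is (-5/42, 5/14) with r² = 35405/882.
The farthest remaining point C is at distance² 29273/882 ≤ 35405/882.
Diameter = 2r = 2√(35405/882) ≈ 12.67.

12.67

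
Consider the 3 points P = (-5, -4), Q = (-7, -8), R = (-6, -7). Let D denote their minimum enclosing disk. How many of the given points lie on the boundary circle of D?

2

Side lengths²: PQ² = 20, PR² = 10, QR² = 2.
Since PQ² = 20 ≥ 10 + 2 = 12, the angle opposite PQ is not acute, so the smallest enclosing circle has PQ as diameter.
Centre = midpoint of PQ = (-6, -6), r² = 20/4 = 5.
The points at distance exactly r from the centre are P, Q — 2 points.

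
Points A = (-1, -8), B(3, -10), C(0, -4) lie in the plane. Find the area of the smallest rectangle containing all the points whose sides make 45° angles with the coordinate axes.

In coordinates u = x + y, v = x − y the rectangle is axis-aligned; the map (x,y)→(u,v) scales areas by 2.
u-values: -9, -7, -4; range = -4 − (-9) = 5.
v-values: 7, 13, 4; range = 13 − 4 = 9.
Area = (5 × 9) / 2 = 22.5.

22.5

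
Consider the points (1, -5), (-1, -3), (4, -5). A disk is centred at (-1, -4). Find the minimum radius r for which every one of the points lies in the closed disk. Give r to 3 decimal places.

The required radius is the distance from (-1, -4) to the farthest point.
Squared distances: 5, 1, 26.
Maximum is 26, attained at (4, -5).
r = √26 ≈ 5.099.

5.099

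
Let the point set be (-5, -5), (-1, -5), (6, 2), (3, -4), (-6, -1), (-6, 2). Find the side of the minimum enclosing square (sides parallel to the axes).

12

The bounding box has width 12 and height 7.
An axis-aligned square enclosing the set must have side ≥ max(width, height).
So the minimum side is max(12, 7) = 12.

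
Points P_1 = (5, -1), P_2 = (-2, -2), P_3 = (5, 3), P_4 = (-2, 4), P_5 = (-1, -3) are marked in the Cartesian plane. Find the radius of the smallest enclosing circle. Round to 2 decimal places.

By Welzl's lemma the MEC is supported by two points (diametrically opposite) or three points (on a circumcircle).
The minimum enclosing circle is determined by three boundary points: P_3, P_4, P_5.
Their circumcentre is (1.125, 0.875) with r² = 19.53125.
The farthest remaining point P_1 is at distance² 18.53125 ≤ 19.53125.
r = √(19.53125) ≈ 4.42.

4.42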